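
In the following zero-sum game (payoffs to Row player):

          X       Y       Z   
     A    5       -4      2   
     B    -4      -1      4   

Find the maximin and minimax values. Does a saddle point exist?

Maximin = -4, Minimax = -1, Saddle: False

Work:
Row minimums: [-4, -4] → maximin = -4
Column maximums: [5, -1, 4] → minimax = -1
No saddle point (maximin ≠ minimax). Mixed strategy needed.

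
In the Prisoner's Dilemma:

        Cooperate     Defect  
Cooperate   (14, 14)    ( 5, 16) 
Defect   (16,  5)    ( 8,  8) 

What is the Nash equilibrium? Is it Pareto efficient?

(Defect, Defect) is NE; not Pareto efficient

Work:
Defect dominates Cooperate for both players:
If P2 cooperates: Defect (16) > Cooperate (14)
If P2 defects: Defect (8) > Cooperate (5)
NE: (Defect, Defect) with payoff (8, 8)
But (Cooperate, Cooperate) = (14, 14) Pareto dominates (8, 8)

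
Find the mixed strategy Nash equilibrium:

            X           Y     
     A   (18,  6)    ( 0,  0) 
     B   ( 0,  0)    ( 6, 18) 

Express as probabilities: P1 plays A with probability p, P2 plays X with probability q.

p = 0.75, q = 0.25

Work:
Find probabilities that make opponent indifferent:
P2 chooses q to make P1 indifferent between A and B
P1 chooses p to make P2 indifferent between X and Y
Mixed NE: P1 plays (A: 0.75, B: 0.25), P2 plays (X: 0.25, Y: 0.75)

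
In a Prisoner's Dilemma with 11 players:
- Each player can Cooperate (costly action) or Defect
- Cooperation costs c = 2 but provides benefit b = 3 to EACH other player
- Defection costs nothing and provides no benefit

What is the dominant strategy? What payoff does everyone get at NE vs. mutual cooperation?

Dominant: Defect; NE payoff = 0; Coop payoff = 28

Work:
Defect dominates (saves cost c = 2, benefit to others is external)
NE: All defect → everyone gets 0
If all cooperate: each receives (10)×3 - 2 = 28
Social dilemma: 28 > 0 but NE gives 0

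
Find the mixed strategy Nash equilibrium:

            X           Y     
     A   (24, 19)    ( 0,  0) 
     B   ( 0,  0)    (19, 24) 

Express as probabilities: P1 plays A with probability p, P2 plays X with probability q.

p = 0.5581, q = 0.4419

Work:
Find probabilities that make opponent indifferent:
P2 chooses q to make P1 indifferent between A and B
P1 chooses p to make P2 indifferent between X and Y
Mixed NE: P1 plays (A: 0.5581, B: 0.4419), P2 plays (X: 0.4419, Y: 0.5581)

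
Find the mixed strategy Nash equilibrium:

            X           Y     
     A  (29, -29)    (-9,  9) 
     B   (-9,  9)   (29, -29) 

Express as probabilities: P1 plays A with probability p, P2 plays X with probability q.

p = 0.5, q = 0.5

Work:
Find probabilities that make opponent indifferent:
P2 chooses q to make P1 indifferent between A and B
P1 chooses p to make P2 indifferent between X and Y
Mixed NE: P1 plays (A: 0.5, B: 0.5), P2 plays (X: 0.5, Y: 0.5)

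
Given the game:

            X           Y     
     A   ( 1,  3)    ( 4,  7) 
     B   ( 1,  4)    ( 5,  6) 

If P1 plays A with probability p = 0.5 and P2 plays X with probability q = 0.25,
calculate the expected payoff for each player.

E[P1] = 3.625, E[P2] = 5.75

Work:
E[P1] = p·q·π₁(A,X) + p·(1-q)·π₁(A,Y) + (1-p)·q·π₁(B,X) + (1-p)·(1-q)·π₁(B,Y)
= 0.5·0.25·1 + 0.5·0.75·4 + 0.5·0.25·1 + 0.5·0.75·5
= 3.625

E[P2] = 5.75 (similar calculation)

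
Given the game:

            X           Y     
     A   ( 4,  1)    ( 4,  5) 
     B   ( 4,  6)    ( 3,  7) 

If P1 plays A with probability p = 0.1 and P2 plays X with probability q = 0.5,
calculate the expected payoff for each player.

E[P1] = 3.55, E[P2] = 6.15

Work:
E[P1] = p·q·π₁(A,X) + p·(1-q)·π₁(A,Y) + (1-p)·q·π₁(B,X) + (1-p)·(1-q)·π₁(B,Y)
= 0.1·0.5·4 + 0.1·0.5·4 + 0.9·0.5·4 + 0.9·0.5·3
= 3.55

E[P2] = 6.15 (similar calculation)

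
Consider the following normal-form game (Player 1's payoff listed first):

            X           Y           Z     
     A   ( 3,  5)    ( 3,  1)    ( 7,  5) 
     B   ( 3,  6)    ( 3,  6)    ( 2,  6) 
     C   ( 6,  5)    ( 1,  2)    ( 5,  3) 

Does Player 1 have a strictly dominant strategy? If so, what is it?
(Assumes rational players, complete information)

No strictly dominant strategy exists for Player 1

Work:
A strategy strictly dominates another if it gives a strictly higher payoff against every opponent action. Compare each pair of P1's strategies column-by-column:
  A vs B: [3 vs 3, 3 vs 3, 7 vs 2] → A does not strictly dominate B (column X: 3 ≤ 3)
  A vs C: [3 vs 6, 3 vs 1, 7 vs 5] → A does not strictly dominate C (column X: 3 ≤ 6)
  B vs A: [3 vs 3, 3 vs 3, 2 vs 7] → B does not strictly dominate A (column X: 3 ≤ 3)
  B vs C: [3 vs 6, 3 vs 1, 2 vs 5] → B does not strictly dominate C (column X: 3 ≤ 6)
  C vs A: [6 vs 3, 1 vs 3, 5 vs 7] → C does not strictly dominate A (column Y: 1 ≤ 3)
  C vs B: [6 vs 3, 1 vs 3, 5 vs 2] → C does not strictly dominate B (column Y: 1 ≤ 3)
No single strategy strictly dominates all others → no strictly dominant strategy.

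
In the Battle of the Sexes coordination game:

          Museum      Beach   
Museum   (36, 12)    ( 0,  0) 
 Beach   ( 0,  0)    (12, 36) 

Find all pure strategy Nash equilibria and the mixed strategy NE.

Pure NE: (Museum, Museum) and (Beach, Beach); Mixed NE: p = 0.75, q = 0.25

Work:
Check pure NE:
(Museum, Museum): (36, 12) - no unilateral deviation beneficial
(Beach, Beach): (12, 36) - no unilateral deviation beneficial
Mixed NE: P1 plays Museum with p = 0.75, P2 plays Museum with q = 0.25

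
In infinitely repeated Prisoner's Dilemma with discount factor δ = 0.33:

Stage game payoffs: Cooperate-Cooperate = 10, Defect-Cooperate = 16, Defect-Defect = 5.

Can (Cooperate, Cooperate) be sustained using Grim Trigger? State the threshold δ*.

δ* = 0.5455; since δ = 0.33 < 0.5455, cooperation cannot be sustained

Work:
For Grim Trigger:
Cooperate forever: 10/(1-δ)
Defect then punished: 16 + 5·δ/(1-δ)
Need: 10/(1-δ) ≥ 16 + 5·δ/(1-δ)
Solving: δ ≥ (T-R)/(T-P) = (16-10)/(16-5) = 0.5455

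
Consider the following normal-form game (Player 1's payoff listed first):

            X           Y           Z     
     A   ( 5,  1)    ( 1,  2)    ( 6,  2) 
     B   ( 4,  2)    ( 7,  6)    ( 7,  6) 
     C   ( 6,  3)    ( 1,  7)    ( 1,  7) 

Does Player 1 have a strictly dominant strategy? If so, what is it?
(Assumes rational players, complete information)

No strictly dominant strategy exists for Player 1

Work:
A strategy strictly dominates another if it gives a strictly higher payoff against every opponent action. Compare each pair of P1's strategies column-by-column:
  A vs B: [5 vs 4, 1 vs 7, 6 vs 7] → A does not strictly dominate B (column Y: 1 ≤ 7)
  A vs C: [5 vs 6, 1 vs 1, 6 vs 1] → A does not strictly dominate C (column X: 5 ≤ 6)
  B vs A: [4 vs 5, 7 vs 1, 7 vs 6] → B does not strictly dominate A (column X: 4 ≤ 5)
  B vs C: [4 vs 6, 7 vs 1, 7 vs 1] → B does not strictly dominate C (column X: 4 ≤ 6)
  C vs A: [6 vs 5, 1 vs 1, 1 vs 6] → C does not strictly dominate A (column Y: 1 ≤ 1)
  C vs B: [6 vs 4, 1 vs 7, 1 vs 7] → C does not strictly dominate B (column Y: 1 ≤ 7)
No single strategy strictly dominates all others → no strictly dominant strategy.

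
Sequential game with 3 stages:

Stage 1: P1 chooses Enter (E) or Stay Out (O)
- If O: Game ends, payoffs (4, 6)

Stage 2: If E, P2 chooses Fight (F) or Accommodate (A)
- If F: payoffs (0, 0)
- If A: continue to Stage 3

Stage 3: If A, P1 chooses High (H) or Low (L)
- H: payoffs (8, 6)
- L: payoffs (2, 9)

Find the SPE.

SPE: (E, A, H); Outcome (8, 6)

Work:
Stage 3: P1 chooses H (8 vs 2)
Stage 2: P2: F->0, A->6 (anticipating H). Choose A
Stage 1: P1: O->4, E->8 (anticipating A, H). Choose E
SPE path: E -> A -> H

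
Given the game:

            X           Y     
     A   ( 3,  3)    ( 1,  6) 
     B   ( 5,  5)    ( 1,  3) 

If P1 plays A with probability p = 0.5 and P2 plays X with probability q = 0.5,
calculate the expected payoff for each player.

E[P1] = 2.5, E[P2] = 4.25

Work:
E[P1] = p·q·π₁(A,X) + p·(1-q)·π₁(A,Y) + (1-p)·q·π₁(B,X) + (1-p)·(1-q)·π₁(B,Y)
= 0.5·0.5·3 + 0.5·0.5·1 + 0.5·0.5·5 + 0.5·0.5·1
= 2.5

E[P2] = 4.25 (similar calculation)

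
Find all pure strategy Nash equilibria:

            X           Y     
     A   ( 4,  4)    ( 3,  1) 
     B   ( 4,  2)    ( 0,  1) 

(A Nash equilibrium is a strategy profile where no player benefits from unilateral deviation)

Nash equilibrium: (A, X), (B, X)

Work:
Best responses:
  P1 vs X: payoffs [4, 4] → best response A/B (payoff 4)
  P1 vs Y: payoffs [3, 0] → best response A (payoff 3)
  P2 vs A: payoffs [4, 1] → best response X (payoff 4)
  P2 vs B: payoffs [2, 1] → best response X (payoff 2)
Mutual best responses: (A,X), (B,X) → Nash equilibria.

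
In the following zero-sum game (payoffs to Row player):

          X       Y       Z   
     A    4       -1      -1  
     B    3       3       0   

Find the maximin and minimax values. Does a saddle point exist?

Maximin = 0, Minimax = 0, Saddle: True

Work:
Row minimums: [-1, 0] → maximin = 0
Column maximums: [4, 3, 0] → minimax = 0
Saddle point exists! Game value = 0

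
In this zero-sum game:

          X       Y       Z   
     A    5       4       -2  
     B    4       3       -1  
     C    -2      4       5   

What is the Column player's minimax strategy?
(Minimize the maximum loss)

Column should play Y, value = 4

Work:
Column player minimizes Row's maximum payoff:
Column X: max payoff to Row = 5
Column Y: max payoff to Row = 4
Column Z: max payoff to Row = 5
Minimum is 4, achieved by column Y.
Minimax strategy: Y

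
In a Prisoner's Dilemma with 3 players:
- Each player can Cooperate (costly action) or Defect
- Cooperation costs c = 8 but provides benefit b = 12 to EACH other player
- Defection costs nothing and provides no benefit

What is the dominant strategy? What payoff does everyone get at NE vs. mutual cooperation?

Dominant: Defect; NE payoff = 0; Coop payoff = 16

Work:
Defect dominates (saves cost c = 8, benefit to others is external)
NE: All defect → everyone gets 0
If all cooperate: each receives (2)×12 - 8 = 16
Social dilemma: 16 > 0 but NE gives 0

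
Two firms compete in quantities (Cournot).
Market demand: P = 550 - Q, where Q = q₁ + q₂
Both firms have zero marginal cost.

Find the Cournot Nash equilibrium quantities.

q₁* = q₂* = 183.33; P* = 183.33

Work:
Profit: π_i = P·q_i = (a - q_i - q_j)·q_i
FOC: ∂π_i/∂q_i = a - 2q_i - q_j = 0
Reaction function: q_i = (550 - q_j)/2
Symmetry: q* = 550/3 = 183.33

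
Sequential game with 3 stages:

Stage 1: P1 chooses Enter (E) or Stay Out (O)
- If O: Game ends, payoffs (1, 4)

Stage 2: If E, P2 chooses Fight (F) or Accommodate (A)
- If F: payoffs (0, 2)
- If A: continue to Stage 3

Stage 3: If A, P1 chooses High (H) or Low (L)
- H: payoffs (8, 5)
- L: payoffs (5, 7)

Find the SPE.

SPE: (E, A, H); Outcome (8, 5)

Work:
Stage 3: P1 chooses H (8 vs 5)
Stage 2: P2: F->2, A->5 (anticipating H). Choose A
Stage 1: P1: O->1, E->8 (anticipating A, H). Choose E
SPE path: E -> A -> H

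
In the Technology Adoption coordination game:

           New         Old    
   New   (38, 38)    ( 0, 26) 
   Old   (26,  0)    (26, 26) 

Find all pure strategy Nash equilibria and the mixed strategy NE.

Pure NE: (New, New) and (Old, Old); Mixed NE: p = 0.6842, q = 0.6842

Work:
Check pure NE:
(New, New): (38, 38) - no unilateral deviation beneficial
(Old, Old): (26, 26) - no unilateral deviation beneficial
Mixed NE: P1 plays New with p = 0.6842, P2 plays New with q = 0.6842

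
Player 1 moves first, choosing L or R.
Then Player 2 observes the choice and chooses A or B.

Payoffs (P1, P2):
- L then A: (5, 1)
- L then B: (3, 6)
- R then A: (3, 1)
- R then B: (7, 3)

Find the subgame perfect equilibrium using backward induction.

P1 plays R, P2 plays B after L and B after R; Payoff (7, 3)

Work:
Backward induction:
After L: P2 chooses B → P1 gets 3
After R: P2 chooses B → P1 gets 7
P1 chooses R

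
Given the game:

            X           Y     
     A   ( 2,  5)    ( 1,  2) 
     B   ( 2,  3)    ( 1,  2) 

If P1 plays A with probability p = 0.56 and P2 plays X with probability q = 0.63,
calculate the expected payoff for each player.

E[P1] = 1.63, E[P2] = 3.3356

Work:
E[P1] = p·q·π₁(A,X) + p·(1-q)·π₁(A,Y) + (1-p)·q·π₁(B,X) + (1-p)·(1-q)·π₁(B,Y)
= 0.56·0.63·2 + 0.56·0.37·1 + 0.44·0.63·2 + 0.44·0.37·1
= 1.63

E[P2] = 3.3356 (similar calculation)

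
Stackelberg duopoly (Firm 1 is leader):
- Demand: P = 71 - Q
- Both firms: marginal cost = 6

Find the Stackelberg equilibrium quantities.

q₁* (leader) = 32.5, q₂* (follower) = 16.25

Work:
Follower's reaction: q₂ = (a - c - q₁)/2
Leader substitutes: π₁ = q₁·(a - q₁ - (a-c-q₁)/2 - c)
FOC: q₁* = (71 - 6)/2 = 32.50
Then: q₂* = (71 - 6 - 32.5)/2 = 16.25
Leader has first-mover advantage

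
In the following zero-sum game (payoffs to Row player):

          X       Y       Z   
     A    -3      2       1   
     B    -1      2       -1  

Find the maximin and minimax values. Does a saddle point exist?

Maximin = -1, Minimax = -1, Saddle: True

Work:
Row minimums: [-3, -1] → maximin = -1
Column maximums: [-1, 2, 1] → minimax = -1
Saddle point exists! Game value = -1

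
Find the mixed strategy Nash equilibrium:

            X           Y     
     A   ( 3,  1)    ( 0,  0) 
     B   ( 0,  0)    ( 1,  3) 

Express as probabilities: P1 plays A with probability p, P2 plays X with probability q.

p = 0.75, q = 0.25

Work:
Find probabilities that make opponent indifferent:
P2 chooses q to make P1 indifferent between A and B
P1 chooses p to make P2 indifferent between X and Y
Mixed NE: P1 plays (A: 0.75, B: 0.25), P2 plays (X: 0.25, Y: 0.75)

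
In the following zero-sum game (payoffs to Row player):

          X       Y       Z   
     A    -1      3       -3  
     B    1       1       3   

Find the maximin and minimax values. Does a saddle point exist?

Maximin = 1, Minimax = 1, Saddle: True

Work:
Row minimums: [-3, 1] → maximin = 1
Column maximums: [1, 3, 3] → minimax = 1
Saddle point exists! Game value = 1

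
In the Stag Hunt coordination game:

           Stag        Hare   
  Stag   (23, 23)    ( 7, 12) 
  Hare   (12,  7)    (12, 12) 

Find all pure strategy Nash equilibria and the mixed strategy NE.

Pure NE: (Stag, Stag) and (Hare, Hare); Mixed NE: p = 0.3125, q = 0.3125

Work:
Check pure NE:
(Stag, Stag): (23, 23) - no unilateral deviation beneficial
(Hare, Hare): (12, 12) - no unilateral deviation beneficial
Mixed NE: P1 plays Stag with p = 0.3125, P2 plays Stag with q = 0.3125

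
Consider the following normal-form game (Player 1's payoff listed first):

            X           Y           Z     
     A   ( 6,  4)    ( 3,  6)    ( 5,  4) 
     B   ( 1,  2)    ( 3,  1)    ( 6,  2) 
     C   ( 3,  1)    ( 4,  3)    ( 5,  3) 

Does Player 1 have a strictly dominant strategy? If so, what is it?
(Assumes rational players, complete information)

No strictly dominant strategy exists for Player 1

Work:
A strategy strictly dominates another if it gives a strictly higher payoff against every opponent action. Compare each pair of P1's strategies column-by-column:
  A vs B: [6 vs 1, 3 vs 3, 5 vs 6] → A does not strictly dominate B (column Y: 3 ≤ 3)
  A vs C: [6 vs 3, 3 vs 4, 5 vs 5] → A does not strictly dominate C (column Y: 3 ≤ 4)
  B vs A: [1 vs 6, 3 vs 3, 6 vs 5] → B does not strictly dominate A (column X: 1 ≤ 6)
  B vs C: [1 vs 3, 3 vs 4, 6 vs 5] → B does not strictly dominate C (column X: 1 ≤ 3)
  C vs A: [3 vs 6, 4 vs 3, 5 vs 5] → C does not strictly dominate A (column X: 3 ≤ 6)
  C vs B: [3 vs 1, 4 vs 3, 5 vs 6] → C does not strictly dominate B (column Z: 5 ≤ 6)
No single strategy strictly dominates all others → no strictly dominant strategy.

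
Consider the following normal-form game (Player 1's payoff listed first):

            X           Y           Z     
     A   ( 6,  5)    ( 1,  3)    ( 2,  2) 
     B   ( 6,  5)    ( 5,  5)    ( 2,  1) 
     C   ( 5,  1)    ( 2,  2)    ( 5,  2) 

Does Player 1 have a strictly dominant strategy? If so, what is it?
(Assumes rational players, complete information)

No strictly dominant strategy exists for Player 1

Work:
A strategy strictly dominates another if it gives a strictly higher payoff against every opponent action. Compare each pair of P1's strategies column-by-column:
  A vs B: [6 vs 6, 1 vs 5, 2 vs 2] → A does not strictly dominate B (column X: 6 ≤ 6)
  A vs C: [6 vs 5, 1 vs 2, 2 vs 5] → A does not strictly dominate C (column Y: 1 ≤ 2)
  B vs A: [6 vs 6, 5 vs 1, 2 vs 2] → B does not strictly dominate A (column X: 6 ≤ 6)
  B vs C: [6 vs 5, 5 vs 2, 2 vs 5] → B does not strictly dominate C (column Z: 2 ≤ 5)
  C vs A: [5 vs 6, 2 vs 1, 5 vs 2] → C does not strictly dominate A (column X: 5 ≤ 6)
  C vs B: [5 vs 6, 2 vs 5, 5 vs 2] → C does not strictly dominate B (column X: 5 ≤ 6)
No single strategy strictly dominates all others → no strictly dominant strategy.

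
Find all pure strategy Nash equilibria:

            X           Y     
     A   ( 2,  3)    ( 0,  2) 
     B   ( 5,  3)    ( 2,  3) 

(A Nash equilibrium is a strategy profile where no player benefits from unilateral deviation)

Nash equilibrium: (B, X), (B, Y)

Work:
Best responses:
  P1 vs X: payoffs [2, 5] → best response B (payoff 5)
  P1 vs Y: payoffs [0, 2] → best response B (payoff 2)
  P2 vs A: payoffs [3, 2] → best response X (payoff 3)
  P2 vs B: payoffs [3, 3] → best response X/Y (payoff 3)
Mutual best responses: (B,X), (B,Y) → Nash equilibria.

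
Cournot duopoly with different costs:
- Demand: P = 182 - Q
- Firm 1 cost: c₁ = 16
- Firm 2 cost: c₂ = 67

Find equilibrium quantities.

q₁* = 72.33, q₂* = 21.33

Work:
Reaction: q₁ = (182 - 16 - q₂)/2
Reaction: q₂ = (182 - 67 - q₁)/2
Solve simultaneously:
q₁* = (182 - 2×16 + 67)/3 = 72.33
q₂* = (182 - 2×67 + 16)/3 = 21.33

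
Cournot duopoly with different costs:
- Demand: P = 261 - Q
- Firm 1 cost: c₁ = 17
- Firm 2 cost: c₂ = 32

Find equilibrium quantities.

q₁* = 86.33, q₂* = 71.33

Work:
Reaction: q₁ = (261 - 17 - q₂)/2
Reaction: q₂ = (261 - 32 - q₁)/2
Solve simultaneously:
q₁* = (261 - 2×17 + 32)/3 = 86.33
q₂* = (261 - 2×32 + 17)/3 = 71.33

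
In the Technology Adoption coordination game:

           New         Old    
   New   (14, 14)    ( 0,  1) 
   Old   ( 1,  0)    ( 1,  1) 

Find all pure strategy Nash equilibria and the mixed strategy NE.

Pure NE: (New, New) and (Old, Old); Mixed NE: p = 0.0714, q = 0.0714

Work:
Check pure NE:
(New, New): (14, 14) - no unilateral deviation beneficial
(Old, Old): (1, 1) - no unilateral deviation beneficial
Mixed NE: P1 plays New with p = 0.0714, P2 plays New with q = 0.0714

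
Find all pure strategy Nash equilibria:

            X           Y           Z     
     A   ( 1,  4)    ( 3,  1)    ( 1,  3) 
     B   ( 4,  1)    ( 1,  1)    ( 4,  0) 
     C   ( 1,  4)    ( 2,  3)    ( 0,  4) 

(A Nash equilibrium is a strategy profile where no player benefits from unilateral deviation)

Nash equilibrium: (B, X)

Work:
Best responses:
  P1 vs X: payoffs [1, 4, 1] → best response B (payoff 4)
  P1 vs Y: payoffs [3, 1, 2] → best response A (payoff 3)
  P1 vs Z: payoffs [1, 4, 0] → best response B (payoff 4)
  P2 vs A: payoffs [4, 1, 3] → best response X (payoff 4)
  P2 vs B: payoffs [1, 1, 0] → best response X/Y (payoff 1)
  P2 vs C: payoffs [4, 3, 4] → best response X/Z (payoff 4)
Mutual best responses: (B,X) → Nash equilibria.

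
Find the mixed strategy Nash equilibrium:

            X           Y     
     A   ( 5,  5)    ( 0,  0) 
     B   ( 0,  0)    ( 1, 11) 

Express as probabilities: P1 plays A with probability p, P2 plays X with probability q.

p = 0.6875, q = 0.1667

Work:
Find probabilities that make opponent indifferent:
P2 chooses q to make P1 indifferent between A and B
P1 chooses p to make P2 indifferent between X and Y
Mixed NE: P1 plays (A: 0.6875, B: 0.3125), P2 plays (X: 0.1667, Y: 0.8333)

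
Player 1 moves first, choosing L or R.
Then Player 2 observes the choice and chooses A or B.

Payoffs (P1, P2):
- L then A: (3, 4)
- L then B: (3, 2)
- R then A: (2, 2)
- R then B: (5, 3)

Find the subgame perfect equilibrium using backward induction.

P1 plays R, P2 plays A after L and B after R; Payoff (5, 3)

Work:
Backward induction:
After L: P2 chooses A → P1 gets 3
After R: P2 chooses B → P1 gets 5
P1 chooses R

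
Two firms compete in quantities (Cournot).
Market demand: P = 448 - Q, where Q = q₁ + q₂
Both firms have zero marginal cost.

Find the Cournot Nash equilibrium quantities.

q₁* = q₂* = 149.33; P* = 149.33

Work:
Profit: π_i = P·q_i = (a - q_i - q_j)·q_i
FOC: ∂π_i/∂q_i = a - 2q_i - q_j = 0
Reaction function: q_i = (448 - q_j)/2
Symmetry: q* = 448/3 = 149.33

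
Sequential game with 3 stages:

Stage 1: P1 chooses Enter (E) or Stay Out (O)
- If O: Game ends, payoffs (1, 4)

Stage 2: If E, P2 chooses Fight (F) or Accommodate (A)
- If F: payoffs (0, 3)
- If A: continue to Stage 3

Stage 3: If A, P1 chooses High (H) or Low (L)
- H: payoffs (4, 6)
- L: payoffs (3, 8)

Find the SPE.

SPE: (E, A, H); Outcome (4, 6)

Work:
Stage 3: P1 chooses H (4 vs 3)
Stage 2: P2: F->3, A->6 (anticipating H). Choose A
Stage 1: P1: O->1, E->4 (anticipating A, H). Choose E
SPE path: E -> A -> H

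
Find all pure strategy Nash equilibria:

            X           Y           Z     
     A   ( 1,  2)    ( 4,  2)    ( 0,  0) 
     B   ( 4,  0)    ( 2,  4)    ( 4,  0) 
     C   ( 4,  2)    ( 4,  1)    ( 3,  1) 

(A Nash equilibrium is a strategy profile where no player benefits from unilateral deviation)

Nash equilibrium: (A, Y), (C, X)

Work:
Best responses:
  P1 vs X: payoffs [1, 4, 4] → best response B/C (payoff 4)
  P1 vs Y: payoffs [4, 2, 4] → best response A/C (payoff 4)
  P1 vs Z: payoffs [0, 4, 3] → best response B (payoff 4)
  P2 vs A: payoffs [2, 2, 0] → best response X/Y (payoff 2)
  P2 vs B: payoffs [0, 4, 0] → best response Y (payoff 4)
  P2 vs C: payoffs [2, 1, 1] → best response X (payoff 2)
Mutual best responses: (A,Y), (C,X) → Nash equilibria.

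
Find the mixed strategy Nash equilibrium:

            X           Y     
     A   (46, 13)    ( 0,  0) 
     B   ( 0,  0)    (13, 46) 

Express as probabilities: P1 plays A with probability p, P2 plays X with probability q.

p = 0.7797, q = 0.2203

Work:
Find probabilities that make opponent indifferent:
P2 chooses q to make P1 indifferent between A and B
P1 chooses p to make P2 indifferent between X and Y
Mixed NE: P1 plays (A: 0.7797, B: 0.2203), P2 plays (X: 0.2203, Y: 0.7797)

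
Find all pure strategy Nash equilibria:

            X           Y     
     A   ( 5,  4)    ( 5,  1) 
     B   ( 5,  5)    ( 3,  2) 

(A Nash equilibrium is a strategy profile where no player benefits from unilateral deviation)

Nash equilibrium: (A, X), (B, X)

Work:
Best responses:
  P1 vs X: payoffs [5, 5] → best response A/B (payoff 5)
  P1 vs Y: payoffs [5, 3] → best response A (payoff 5)
  P2 vs A: payoffs [4, 1] → best response X (payoff 4)
  P2 vs B: payoffs [5, 2] → best response X (payoff 5)
Mutual best responses: (A,X), (B,X) → Nash equilibria.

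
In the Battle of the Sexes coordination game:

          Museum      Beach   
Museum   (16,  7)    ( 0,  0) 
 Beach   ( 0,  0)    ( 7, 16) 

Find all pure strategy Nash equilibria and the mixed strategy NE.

Pure NE: (Museum, Museum) and (Beach, Beach); Mixed NE: p = 0.6957, q = 0.3043

Work:
Check pure NE:
(Museum, Museum): (16, 7) - no unilateral deviation beneficial
(Beach, Beach): (7, 16) - no unilateral deviation beneficial
Mixed NE: P1 plays Museum with p = 0.6957, P2 plays Museum with q = 0.3043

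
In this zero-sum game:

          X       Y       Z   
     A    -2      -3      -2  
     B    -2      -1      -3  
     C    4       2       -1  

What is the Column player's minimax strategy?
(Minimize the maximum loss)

Column should play Z, value = -1

Work:
Column player minimizes Row's maximum payoff:
Column X: max payoff to Row = 4
Column Y: max payoff to Row = 2
Column Z: max payoff to Row = -1
Minimum is -1, achieved by column Z.
Minimax strategy: Z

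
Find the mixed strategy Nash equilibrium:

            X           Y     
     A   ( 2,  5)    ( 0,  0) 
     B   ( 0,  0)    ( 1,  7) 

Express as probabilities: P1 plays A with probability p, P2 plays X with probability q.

p = 0.5833, q = 0.3333

Work:
Find probabilities that make opponent indifferent:
P2 chooses q to make P1 indifferent between A and B
P1 chooses p to make P2 indifferent between X and Y
Mixed NE: P1 plays (A: 0.5833, B: 0.4167), P2 plays (X: 0.3333, Y: 0.6667)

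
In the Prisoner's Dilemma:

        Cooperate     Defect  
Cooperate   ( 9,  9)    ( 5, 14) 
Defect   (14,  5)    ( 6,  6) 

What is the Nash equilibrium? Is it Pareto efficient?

(Defect, Defect) is NE; not Pareto efficient

Work:
Defect dominates Cooperate for both players:
If P2 cooperates: Defect (14) > Cooperate (9)
If P2 defects: Defect (6) > Cooperate (5)
NE: (Defect, Defect) with payoff (6, 6)
But (Cooperate, Cooperate) = (9, 9) Pareto dominates (6, 6)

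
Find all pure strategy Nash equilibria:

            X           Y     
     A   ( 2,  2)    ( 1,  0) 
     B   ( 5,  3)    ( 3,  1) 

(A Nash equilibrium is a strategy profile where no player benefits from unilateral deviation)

Nash equilibrium: (B, X)

Work:
Best responses:
  P1 vs X: payoffs [2, 5] → best response B (payoff 5)
  P1 vs Y: payoffs [1, 3] → best response B (payoff 3)
  P2 vs A: payoffs [2, 0] → best response X (payoff 2)
  P2 vs B: payoffs [3, 1] → best response X (payoff 3)
Mutual best responses: (B,X) → Nash equilibria.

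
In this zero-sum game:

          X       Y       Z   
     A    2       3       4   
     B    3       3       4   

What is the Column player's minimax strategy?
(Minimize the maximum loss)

Column should play X or Y (all achieve the minimum), value = 3

Work:
Column player minimizes Row's maximum payoff:
Column X: max payoff to Row = 3
Column Y: max payoff to Row = 3
Column Z: max payoff to Row = 4
Minimum is 3, achieved by columns X, Y (tied).
Each of X or Y is a minimax strategy.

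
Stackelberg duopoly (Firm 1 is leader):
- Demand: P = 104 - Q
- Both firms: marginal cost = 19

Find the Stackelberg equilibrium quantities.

q₁* (leader) = 42.5, q₂* (follower) = 21.25

Work:
Follower's reaction: q₂ = (a - c - q₁)/2
Leader substitutes: π₁ = q₁·(a - q₁ - (a-c-q₁)/2 - c)
FOC: q₁* = (104 - 19)/2 = 42.50
Then: q₂* = (104 - 19 - 42.5)/2 = 21.25
Leader has first-mover advantage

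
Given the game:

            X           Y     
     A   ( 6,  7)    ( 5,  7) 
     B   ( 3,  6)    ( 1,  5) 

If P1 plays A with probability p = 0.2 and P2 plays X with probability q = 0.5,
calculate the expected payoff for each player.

E[P1] = 2.7, E[P2] = 5.8

Work:
E[P1] = p·q·π₁(A,X) + p·(1-q)·π₁(A,Y) + (1-p)·q·π₁(B,X) + (1-p)·(1-q)·π₁(B,Y)
= 0.2·0.5·6 + 0.2·0.5·5 + 0.8·0.5·3 + 0.8·0.5·1
= 2.7

E[P2] = 5.8 (similar calculation)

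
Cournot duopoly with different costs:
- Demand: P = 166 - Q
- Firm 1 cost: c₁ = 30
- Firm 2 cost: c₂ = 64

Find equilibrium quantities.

q₁* = 56.67, q₂* = 22.67

Work:
Reaction: q₁ = (166 - 30 - q₂)/2
Reaction: q₂ = (166 - 64 - q₁)/2
Solve simultaneously:
q₁* = (166 - 2×30 + 64)/3 = 56.67
q₂* = (166 - 2×64 + 30)/3 = 22.67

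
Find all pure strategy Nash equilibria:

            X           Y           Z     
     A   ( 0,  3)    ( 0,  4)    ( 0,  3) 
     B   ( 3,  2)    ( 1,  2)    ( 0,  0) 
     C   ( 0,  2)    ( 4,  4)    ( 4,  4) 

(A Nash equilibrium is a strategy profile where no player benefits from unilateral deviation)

Nash equilibrium: (B, X), (C, Y), (C, Z)

Work:
Best responses:
  P1 vs X: payoffs [0, 3, 0] → best response B (payoff 3)
  P1 vs Y: payoffs [0, 1, 4] → best response C (payoff 4)
  P1 vs Z: payoffs [0, 0, 4] → best response C (payoff 4)
  P2 vs A: payoffs [3, 4, 3] → best response Y (payoff 4)
  P2 vs B: payoffs [2, 2, 0] → best response X/Y (payoff 2)
  P2 vs C: payoffs [2, 4, 4] → best response Y/Z (payoff 4)
Mutual best responses: (B,X), (C,Y), (C,Z) → Nash equilibria.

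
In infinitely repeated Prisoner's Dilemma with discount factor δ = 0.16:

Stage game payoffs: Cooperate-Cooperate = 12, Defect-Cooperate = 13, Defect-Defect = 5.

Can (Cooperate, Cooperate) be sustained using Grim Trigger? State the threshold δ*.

δ* = 0.125; since δ = 0.16 ≥ 0.125, cooperation can be sustained

Work:
For Grim Trigger:
Cooperate forever: 12/(1-δ)
Defect then punished: 13 + 5·δ/(1-δ)
Need: 12/(1-δ) ≥ 13 + 5·δ/(1-δ)
Solving: δ ≥ (T-R)/(T-P) = (13-12)/(13-5) = 0.125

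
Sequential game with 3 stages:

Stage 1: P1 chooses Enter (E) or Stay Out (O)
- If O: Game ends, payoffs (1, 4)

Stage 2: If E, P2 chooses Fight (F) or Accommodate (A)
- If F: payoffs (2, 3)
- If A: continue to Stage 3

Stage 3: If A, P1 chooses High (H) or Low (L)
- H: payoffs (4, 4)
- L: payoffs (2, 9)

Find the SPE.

SPE: (E, A, H); Outcome (4, 4)

Work:
Stage 3: P1 chooses H (4 vs 2)
Stage 2: P2: F->3, A->4 (anticipating H). Choose A
Stage 1: P1: O->1, E->4 (anticipating A, H). Choose E
SPE path: E -> A -> H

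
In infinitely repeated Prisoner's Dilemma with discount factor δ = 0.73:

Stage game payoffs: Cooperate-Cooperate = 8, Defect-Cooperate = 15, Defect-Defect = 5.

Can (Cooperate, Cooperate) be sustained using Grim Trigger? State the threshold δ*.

δ* = 0.7; since δ = 0.73 ≥ 0.7, cooperation can be sustained

Work:
For Grim Trigger:
Cooperate forever: 8/(1-δ)
Defect then punished: 15 + 5·δ/(1-δ)
Need: 8/(1-δ) ≥ 15 + 5·δ/(1-δ)
Solving: δ ≥ (T-R)/(T-P) = (15-8)/(15-5) = 0.7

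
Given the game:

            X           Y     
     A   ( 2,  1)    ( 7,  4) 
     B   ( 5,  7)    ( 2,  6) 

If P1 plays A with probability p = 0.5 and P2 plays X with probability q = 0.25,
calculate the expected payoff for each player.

E[P1] = 4.25, E[P2] = 4.75

Work:
E[P1] = p·q·π₁(A,X) + p·(1-q)·π₁(A,Y) + (1-p)·q·π₁(B,X) + (1-p)·(1-q)·π₁(B,Y)
= 0.5·0.25·2 + 0.5·0.75·7 + 0.5·0.25·5 + 0.5·0.75·2
= 4.25

E[P2] = 4.75 (similar calculation)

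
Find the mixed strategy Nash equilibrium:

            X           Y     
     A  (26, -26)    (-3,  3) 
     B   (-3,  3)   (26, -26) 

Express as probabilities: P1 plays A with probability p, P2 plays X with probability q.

p = 0.5, q = 0.5

Work:
Find probabilities that make opponent indifferent:
P2 chooses q to make P1 indifferent between A and B
P1 chooses p to make P2 indifferent between X and Y
Mixed NE: P1 plays (A: 0.5, B: 0.5), P2 plays (X: 0.5, Y: 0.5)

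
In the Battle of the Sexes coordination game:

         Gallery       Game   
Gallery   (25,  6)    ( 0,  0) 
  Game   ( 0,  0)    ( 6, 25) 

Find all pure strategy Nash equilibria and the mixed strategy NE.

Pure NE: (Gallery, Gallery) and (Game, Game); Mixed NE: p = 0.8065, q = 0.1935

Work:
Check pure NE:
(Gallery, Gallery): (25, 6) - no unilateral deviation beneficial
(Game, Game): (6, 25) - no unilateral deviation beneficial
Mixed NE: P1 plays Gallery with p = 0.8065, P2 plays Gallery with q = 0.1935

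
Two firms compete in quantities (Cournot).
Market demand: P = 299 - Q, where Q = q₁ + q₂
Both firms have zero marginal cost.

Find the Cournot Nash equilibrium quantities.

q₁* = q₂* = 99.67; P* = 99.67

Work:
Profit: π_i = P·q_i = (a - q_i - q_j)·q_i
FOC: ∂π_i/∂q_i = a - 2q_i - q_j = 0
Reaction function: q_i = (299 - q_j)/2
Symmetry: q* = 299/3 = 99.67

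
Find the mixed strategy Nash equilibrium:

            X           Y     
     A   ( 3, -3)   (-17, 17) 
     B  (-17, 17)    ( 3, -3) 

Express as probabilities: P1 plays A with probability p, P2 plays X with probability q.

p = 0.5, q = 0.5

Work:
Find probabilities that make opponent indifferent:
P2 chooses q to make P1 indifferent between A and B
P1 chooses p to make P2 indifferent between X and Y
Mixed NE: P1 plays (A: 0.5, B: 0.5), P2 plays (X: 0.5, Y: 0.5)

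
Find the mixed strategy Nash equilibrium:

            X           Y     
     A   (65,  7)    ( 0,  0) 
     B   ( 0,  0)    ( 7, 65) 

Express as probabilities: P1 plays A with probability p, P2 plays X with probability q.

p = 0.9028, q = 0.0972

Work:
Find probabilities that make opponent indifferent:
P2 chooses q to make P1 indifferent between A and B
P1 chooses p to make P2 indifferent between X and Y
Mixed NE: P1 plays (A: 0.9028, B: 0.0972), P2 plays (X: 0.0972, Y: 0.9028)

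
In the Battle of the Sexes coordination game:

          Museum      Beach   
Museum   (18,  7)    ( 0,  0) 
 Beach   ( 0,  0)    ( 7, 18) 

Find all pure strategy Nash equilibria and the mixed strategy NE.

Pure NE: (Museum, Museum) and (Beach, Beach); Mixed NE: p = 0.72, q = 0.28

Work:
Check pure NE:
(Museum, Museum): (18, 7) - no unilateral deviation beneficial
(Beach, Beach): (7, 18) - no unilateral deviation beneficial
Mixed NE: P1 plays Museum with p = 0.72, P2 plays Museum with q = 0.28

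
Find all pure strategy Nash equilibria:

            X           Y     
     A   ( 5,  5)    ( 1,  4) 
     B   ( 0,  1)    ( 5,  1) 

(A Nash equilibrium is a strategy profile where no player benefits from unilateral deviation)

Nash equilibrium: (A, X), (B, Y)

Work:
Best responses:
  P1 vs X: payoffs [5, 0] → best response A (payoff 5)
  P1 vs Y: payoffs [1, 5] → best response B (payoff 5)
  P2 vs A: payoffs [5, 4] → best response X (payoff 5)
  P2 vs B: payoffs [1, 1] → best response X/Y (payoff 1)
Mutual best responses: (A,X), (B,Y) → Nash equilibria.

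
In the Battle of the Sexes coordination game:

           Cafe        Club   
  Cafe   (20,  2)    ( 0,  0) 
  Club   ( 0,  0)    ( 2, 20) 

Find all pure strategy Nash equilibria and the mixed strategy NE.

Pure NE: (Cafe, Cafe) and (Club, Club); Mixed NE: p = 0.9091, q = 0.0909

Work:
Check pure NE:
(Cafe, Cafe): (20, 2) - no unilateral deviation beneficial
(Club, Club): (2, 20) - no unilateral deviation beneficial
Mixed NE: P1 plays Cafe with p = 0.9091, P2 plays Cafe with q = 0.0909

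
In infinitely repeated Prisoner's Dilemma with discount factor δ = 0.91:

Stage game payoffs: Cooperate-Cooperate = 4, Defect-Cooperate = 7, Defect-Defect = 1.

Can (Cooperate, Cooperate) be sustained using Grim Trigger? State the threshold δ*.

δ* = 0.5; since δ = 0.91 ≥ 0.5, cooperation can be sustained

Work:
For Grim Trigger:
Cooperate forever: 4/(1-δ)
Defect then punished: 7 + 1·δ/(1-δ)
Need: 4/(1-δ) ≥ 7 + 1·δ/(1-δ)
Solving: δ ≥ (T-R)/(T-P) = (7-4)/(7-1) = 0.5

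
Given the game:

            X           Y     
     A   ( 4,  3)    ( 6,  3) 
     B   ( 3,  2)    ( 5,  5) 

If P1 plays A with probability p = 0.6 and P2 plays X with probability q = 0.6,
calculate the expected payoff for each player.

E[P1] = 4.4, E[P2] = 3.08

Work:
E[P1] = p·q·π₁(A,X) + p·(1-q)·π₁(A,Y) + (1-p)·q·π₁(B,X) + (1-p)·(1-q)·π₁(B,Y)
= 0.6·0.6·4 + 0.6·0.4·6 + 0.4·0.6·3 + 0.4·0.4·5
= 4.4

E[P2] = 3.08 (similar calculation)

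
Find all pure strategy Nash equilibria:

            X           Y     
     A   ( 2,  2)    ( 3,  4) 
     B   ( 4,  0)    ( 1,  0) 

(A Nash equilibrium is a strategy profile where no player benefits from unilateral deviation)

Nash equilibrium: (A, Y), (B, X)

Work:
Best responses:
  P1 vs X: payoffs [2, 4] → best response B (payoff 4)
  P1 vs Y: payoffs [3, 1] → best response A (payoff 3)
  P2 vs A: payoffs [2, 4] → best response Y (payoff 4)
  P2 vs B: payoffs [0, 0] → best response X/Y (payoff 0)
Mutual best responses: (A,Y), (B,X) → Nash equilibria.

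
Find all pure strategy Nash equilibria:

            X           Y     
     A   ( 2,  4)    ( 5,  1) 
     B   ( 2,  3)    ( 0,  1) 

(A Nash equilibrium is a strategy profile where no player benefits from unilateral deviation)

Nash equilibrium: (A, X), (B, X)

Work:
Best responses:
  P1 vs X: payoffs [2, 2] → best response A/B (payoff 2)
  P1 vs Y: payoffs [5, 0] → best response A (payoff 5)
  P2 vs A: payoffs [4, 1] → best response X (payoff 4)
  P2 vs B: payoffs [3, 1] → best response X (payoff 3)
Mutual best responses: (A,X), (B,X) → Nash equilibria.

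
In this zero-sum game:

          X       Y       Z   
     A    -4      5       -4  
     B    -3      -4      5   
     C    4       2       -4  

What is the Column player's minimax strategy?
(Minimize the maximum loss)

Column should play X, value = 4

Work:
Column player minimizes Row's maximum payoff:
Column X: max payoff to Row = 4
Column Y: max payoff to Row = 5
Column Z: max payoff to Row = 5
Minimum is 4, achieved by column X.
Minimax strategy: X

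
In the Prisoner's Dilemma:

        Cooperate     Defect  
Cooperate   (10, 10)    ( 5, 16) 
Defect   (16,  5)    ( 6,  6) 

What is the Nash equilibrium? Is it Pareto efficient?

(Defect, Defect) is NE; not Pareto efficient

Work:
Defect dominates Cooperate for both players:
If P2 cooperates: Defect (16) > Cooperate (10)
If P2 defects: Defect (6) > Cooperate (5)
NE: (Defect, Defect) with payoff (6, 6)
But (Cooperate, Cooperate) = (10, 10) Pareto dominates (6, 6)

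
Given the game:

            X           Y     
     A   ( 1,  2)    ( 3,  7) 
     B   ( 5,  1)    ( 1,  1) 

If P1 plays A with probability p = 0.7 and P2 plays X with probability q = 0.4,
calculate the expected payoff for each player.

E[P1] = 2.32, E[P2] = 3.8

Work:
E[P1] = p·q·π₁(A,X) + p·(1-q)·π₁(A,Y) + (1-p)·q·π₁(B,X) + (1-p)·(1-q)·π₁(B,Y)
= 0.7·0.4·1 + 0.7·0.6·3 + 0.3·0.4·5 + 0.3·0.6·1
= 2.32

E[P2] = 3.8 (similar calculation)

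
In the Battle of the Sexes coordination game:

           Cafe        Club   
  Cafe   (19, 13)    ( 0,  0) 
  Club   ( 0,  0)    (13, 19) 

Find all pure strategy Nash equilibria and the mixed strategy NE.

Pure NE: (Cafe, Cafe) and (Club, Club); Mixed NE: p = 0.5938, q = 0.4062

Work:
Check pure NE:
(Cafe, Cafe): (19, 13) - no unilateral deviation beneficial
(Club, Club): (13, 19) - no unilateral deviation beneficial
Mixed NE: P1 plays Cafe with p = 0.5938, P2 plays Cafe with q = 0.4062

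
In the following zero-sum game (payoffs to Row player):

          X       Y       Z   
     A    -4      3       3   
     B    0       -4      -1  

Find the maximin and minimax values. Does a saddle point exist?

Maximin = -4, Minimax = 0, Saddle: False

Work:
Row minimums: [-4, -4] → maximin = -4
Column maximums: [0, 3, 3] → minimax = 0
No saddle point (maximin ≠ minimax). Mixed strategy needed.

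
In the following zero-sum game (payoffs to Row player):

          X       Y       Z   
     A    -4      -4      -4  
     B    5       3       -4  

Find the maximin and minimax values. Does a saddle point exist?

Maximin = -4, Minimax = -4, Saddle: True

Work:
Row minimums: [-4, -4] → maximin = -4
Column maximums: [5, 3, -4] → minimax = -4
Saddle point exists! Game value = -4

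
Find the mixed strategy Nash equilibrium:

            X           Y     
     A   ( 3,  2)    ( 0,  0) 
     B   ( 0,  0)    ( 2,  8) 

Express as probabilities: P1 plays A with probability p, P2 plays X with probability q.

p = 0.8, q = 0.4

Work:
Find probabilities that make opponent indifferent:
P2 chooses q to make P1 indifferent between A and B
P1 chooses p to make P2 indifferent between X and Y
Mixed NE: P1 plays (A: 0.8, B: 0.2), P2 plays (X: 0.4, Y: 0.6)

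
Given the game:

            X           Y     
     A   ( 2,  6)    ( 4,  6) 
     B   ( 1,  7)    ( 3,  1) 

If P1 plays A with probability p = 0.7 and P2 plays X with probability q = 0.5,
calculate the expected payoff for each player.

E[P1] = 2.7, E[P2] = 5.4

Work:
E[P1] = p·q·π₁(A,X) + p·(1-q)·π₁(A,Y) + (1-p)·q·π₁(B,X) + (1-p)·(1-q)·π₁(B,Y)
= 0.7·0.5·2 + 0.7·0.5·4 + 0.3·0.5·1 + 0.3·0.5·3
= 2.7

E[P2] = 5.4 (similar calculation)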